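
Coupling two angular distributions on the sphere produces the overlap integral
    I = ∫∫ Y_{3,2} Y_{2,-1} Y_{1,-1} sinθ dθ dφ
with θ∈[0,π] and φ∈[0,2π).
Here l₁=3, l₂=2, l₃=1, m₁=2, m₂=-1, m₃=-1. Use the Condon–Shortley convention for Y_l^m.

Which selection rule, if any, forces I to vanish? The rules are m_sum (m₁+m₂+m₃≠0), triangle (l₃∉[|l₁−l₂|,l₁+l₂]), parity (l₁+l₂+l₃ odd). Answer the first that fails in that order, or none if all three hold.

Σmᵢ = 0  ✓
l₃∈[|l₁−l₂|,l₁+l₂]=[1,5], have l₃=1  ✓
Σlᵢ = 6 ⇒ even  ✓

none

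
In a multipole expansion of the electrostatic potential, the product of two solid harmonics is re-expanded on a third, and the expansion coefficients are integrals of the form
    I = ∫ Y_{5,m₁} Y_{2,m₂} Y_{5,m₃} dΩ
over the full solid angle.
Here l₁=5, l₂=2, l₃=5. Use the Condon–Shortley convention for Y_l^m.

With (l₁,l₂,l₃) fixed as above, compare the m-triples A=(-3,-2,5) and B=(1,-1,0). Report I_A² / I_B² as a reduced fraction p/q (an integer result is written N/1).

6/1

l's match ⇒ only the (l;m) 3-j factors differ between A and B.
A: triangle coeff Δ(5,2,5) = 1/38610; Σ_t [0,0]: t=0:+1/161280 = 1/161280; (3j)²=1/143 [(5 2 5; -3 -2 5)], sign=+1
B: triangle coeff Δ(5,2,5) = 1/38610; Σ_t [0,1]: t=0:+1/1152 t=1:−1/1440 = 1/5760; (3j)²=1/858 [(5 2 5; 1 -1 0)], sign=-1
I_A²/I_B² = (1/143)/(1/858) = 6/1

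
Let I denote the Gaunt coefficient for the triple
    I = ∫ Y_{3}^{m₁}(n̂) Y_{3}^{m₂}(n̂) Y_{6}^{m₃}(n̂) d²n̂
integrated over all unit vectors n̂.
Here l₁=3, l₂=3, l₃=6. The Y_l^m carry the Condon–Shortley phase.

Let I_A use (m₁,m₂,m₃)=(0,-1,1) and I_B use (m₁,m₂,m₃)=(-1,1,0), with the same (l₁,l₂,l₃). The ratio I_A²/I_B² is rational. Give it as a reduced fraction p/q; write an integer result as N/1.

Shared (l₁,l₂,l₃)=(3,3,6): N and (l;000)² cancel in I_A²/I_B².
A: Δ = 0!·6!·6!/13! = 1/12012; Racah Σ t=0..0: t=0:+1/1728 = 1/1728; ⇒ 3j(3 3 6; 0 -1 1)² = 25/858, sgn -1
B: Δ = 0!·6!·6!/13! = 1/12012; Racah Σ t=0..0: t=0:+1/2304 = 1/2304; ⇒ 3j(3 3 6; -1 1 0)² = 75/4004, sgn +1
I_A²/I_B² = (25/858)/(75/4004) = 14/9

14/9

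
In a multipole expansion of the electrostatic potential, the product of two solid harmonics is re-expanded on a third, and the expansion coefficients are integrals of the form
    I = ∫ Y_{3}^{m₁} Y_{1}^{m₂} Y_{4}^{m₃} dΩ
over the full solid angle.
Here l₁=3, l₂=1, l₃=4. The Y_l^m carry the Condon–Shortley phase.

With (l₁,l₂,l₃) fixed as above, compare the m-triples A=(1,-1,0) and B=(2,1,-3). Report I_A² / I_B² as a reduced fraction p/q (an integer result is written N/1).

Shared (l₁,l₂,l₃)=(3,1,4): N and (l;000)² cancel in I_A²/I_B².
A: Δ = 0!·6!·2!/9! = 1/252; Racah Σ t=0..0: t=0:+1/96 = 1/96; ⇒ 3j(3 1 4; 1 -1 0)² = 1/42, sgn +1
B: Δ = 0!·6!·2!/9! = 1/252; Racah Σ t=0..0: t=0:+1/240 = 1/240; ⇒ 3j(3 1 4; 2 1 -3)² = 1/12, sgn -1
I_A²/I_B² = (1/42)/(1/12) = 2/7

2/7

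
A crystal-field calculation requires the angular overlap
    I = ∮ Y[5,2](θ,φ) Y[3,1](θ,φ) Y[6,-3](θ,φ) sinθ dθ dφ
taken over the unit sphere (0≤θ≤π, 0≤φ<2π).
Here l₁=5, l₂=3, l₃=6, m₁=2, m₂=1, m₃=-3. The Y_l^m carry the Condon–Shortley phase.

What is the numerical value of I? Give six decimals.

-0.152880

Checks pass: Σm=0; 14 even; l₃=6∈[2,8].
(2·5+1)(2·3+1)(2·6+1) = 1001
Δ: 2! 8! 4! / 15! → 1/675675
sum: t=0:+1/8640 t=1:−1/2304 t=2:+1/8640 = -7/34560
3j²(5 3 6; 0 0 0) = Δ·Π!·Σ² = 7/429  (sign -1)
sum: t=0:+1/34560 t=1:−1/8640 t=2:+1/40320 = -1/16128
3j²(5 3 6; 2 1 -3) = Δ·Π!·Σ² = 18/1001  (sign +1)
combine: 4πI² = 1001·7/429·18/1001 = 42/143
take √, sign -1: I = -0.15288036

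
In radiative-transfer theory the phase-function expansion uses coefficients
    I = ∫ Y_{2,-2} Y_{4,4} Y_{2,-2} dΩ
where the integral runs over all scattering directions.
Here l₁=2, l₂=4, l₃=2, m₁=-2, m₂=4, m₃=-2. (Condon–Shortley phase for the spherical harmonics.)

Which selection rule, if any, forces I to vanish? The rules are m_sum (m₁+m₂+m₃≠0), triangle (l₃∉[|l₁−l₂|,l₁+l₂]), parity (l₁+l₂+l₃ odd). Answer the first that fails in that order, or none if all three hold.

none

Σmᵢ = 0  ✓
l₃∈[|l₁−l₂|,l₁+l₂]=[2,6], have l₃=2  ✓
Σlᵢ = 8 ⇒ even  ✓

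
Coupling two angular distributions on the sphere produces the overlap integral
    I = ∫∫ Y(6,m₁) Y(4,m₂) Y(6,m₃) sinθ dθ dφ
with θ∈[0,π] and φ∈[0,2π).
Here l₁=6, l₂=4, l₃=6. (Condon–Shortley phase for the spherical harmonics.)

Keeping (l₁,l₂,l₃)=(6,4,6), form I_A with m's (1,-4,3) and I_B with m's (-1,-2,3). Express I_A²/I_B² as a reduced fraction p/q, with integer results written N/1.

343/16

Shared (l₁,l₂,l₃)=(6,4,6): N and (l;000)² cancel in I_A²/I_B².
A: Δ = 4!·8!·4!/17! = 1/15315300; Racah Σ t=0..0: t=0:+1/414720 = 1/414720; ⇒ 3j(6 4 6; 1 -4 3)² = 49/2431, sgn -1
B: Δ = 4!·8!·4!/17! = 1/15315300; Racah Σ t=0..2: t=0:+1/483840 t=1:−1/51840 t=2:+1/69120 = -1/362880; ⇒ 3j(6 4 6; -1 -2 3)² = 16/17017, sgn +1
I_A²/I_B² = (49/2431)/(16/17017) = 343/16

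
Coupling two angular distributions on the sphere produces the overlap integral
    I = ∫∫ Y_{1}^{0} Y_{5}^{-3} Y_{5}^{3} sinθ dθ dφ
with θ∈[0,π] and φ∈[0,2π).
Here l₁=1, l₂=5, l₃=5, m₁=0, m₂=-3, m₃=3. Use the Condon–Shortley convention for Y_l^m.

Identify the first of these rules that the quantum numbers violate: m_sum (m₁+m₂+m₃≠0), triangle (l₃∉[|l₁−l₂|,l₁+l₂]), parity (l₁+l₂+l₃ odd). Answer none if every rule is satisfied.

parity

m₁+m₂+m₃ = 0 − 3 + 3 = 0  ✓
triangle: |1−5|=4 ≤ l₃=5 ≤ 1+5=6  ✓
parity: l₁+l₂+l₃ = 11 is odd  ✗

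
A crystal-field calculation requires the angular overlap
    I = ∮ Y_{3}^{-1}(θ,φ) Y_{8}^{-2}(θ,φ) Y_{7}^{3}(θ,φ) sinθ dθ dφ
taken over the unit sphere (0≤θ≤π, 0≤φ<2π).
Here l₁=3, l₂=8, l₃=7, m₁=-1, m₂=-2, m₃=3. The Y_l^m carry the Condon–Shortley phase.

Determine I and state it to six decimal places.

-0.104118

Checks pass: Σm=0; 18 even; l₃=7∈[5,11].
(2·3+1)(2·8+1)(2·7+1) = 1785
Δ: 4! 2! 12! / 19! → 1/5290740
sum: t=1:−1/7257600 t=2:+1/2073600 t=3:−1/7257600 = 1/4838400
3j²(3 8 7; 0 0 0) = Δ·Π!·Σ² = 252/20995  (sign -1)
sum: t=2:+1/7741440 t=3:−1/13063680 t=4:+1/348364800 = 29/522547200
3j²(3 8 7; -1 -2 3) = Δ·Π!·Σ² = 1682/264537  (sign +1)
combine: 4πI² = 1785·252/20995·1682/264537 = 141288/1037153
take √, sign -1: I = -0.10411811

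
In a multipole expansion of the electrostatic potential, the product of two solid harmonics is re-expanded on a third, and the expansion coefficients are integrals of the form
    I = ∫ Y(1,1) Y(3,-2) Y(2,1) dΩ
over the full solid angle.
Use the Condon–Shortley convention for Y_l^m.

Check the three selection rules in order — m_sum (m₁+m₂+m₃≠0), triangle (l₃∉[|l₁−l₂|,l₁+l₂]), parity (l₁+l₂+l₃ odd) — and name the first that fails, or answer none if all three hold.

none

m₁+m₂+m₃ = 1 − 2 + 1 = 0  ✓
triangle: |1−3|=2 ≤ l₃=2 ≤ 1+3=4  ✓
parity: l₁+l₂+l₃ = 6 is even  ✓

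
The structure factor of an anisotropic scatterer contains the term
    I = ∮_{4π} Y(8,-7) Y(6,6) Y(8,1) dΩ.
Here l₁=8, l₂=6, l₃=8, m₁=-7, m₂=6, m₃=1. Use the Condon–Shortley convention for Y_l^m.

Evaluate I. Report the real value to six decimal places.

0.066147

Rules hold: Σm=0, L=22 even, 2≤8≤14.
N = 17·13·17 = 3757
Δ = 6!·10!·6!/23! = 1/13742520792
Racah Σ t=0..6: t=0:+1/41803776000 t=1:−1/435456000 t=2:+1/39813120 t=3:−1/18662400 t=4:+1/39813120 t=5:−1/435456000 t=6:+1/41803776000 = -11/1393459200
⇒ 3j(8 6 8; 0 0 0)² = 600/96577, sgn -1
Racah Σ t=6..6: t=6:+1/188116992000 = 1/188116992000
⇒ 3j(8 6 8; -7 6 1)² = 35/14858, sgn -1
4πI² = N·(3j₀)²·(3jₘ)² = 10500/190969
I = +1·√(0.0549827/4π) = 0.06614671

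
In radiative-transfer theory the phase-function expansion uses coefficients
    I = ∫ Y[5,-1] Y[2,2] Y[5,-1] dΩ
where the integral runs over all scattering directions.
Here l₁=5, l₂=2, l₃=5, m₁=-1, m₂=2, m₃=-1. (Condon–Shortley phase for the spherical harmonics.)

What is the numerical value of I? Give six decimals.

m-sum 0 ✓  L=12 even ✓  3≤5≤7 ✓
Π(2lᵢ+1) = 11×5×11 = 605
triangle coeff Δ(5,2,5) = 1/38610
Σ_t [0,2]: t=0:+1/2880 t=1:−1/576 t=2:+1/2880 = -1/960
(3j)²=10/429 [(5 2 5; 0 0 0)], sign=+1
Σ_t [2,2]: t=2:+1/2304 = 1/2304
(3j)²=5/143 [(5 2 5; -1 2 -1)], sign=+1
⇒ 4πI² = 250/507
I = (+1)√(250/507/(4π)) = 0.19808933

0.198089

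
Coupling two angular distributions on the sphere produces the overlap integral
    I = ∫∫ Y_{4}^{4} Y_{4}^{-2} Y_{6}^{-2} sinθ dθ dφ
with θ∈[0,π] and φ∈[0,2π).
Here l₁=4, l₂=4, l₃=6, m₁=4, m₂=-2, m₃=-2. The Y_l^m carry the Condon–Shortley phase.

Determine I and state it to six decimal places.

-0.110189

m-sum 0 ✓  L=14 even ✓  0≤6≤8 ✓
Π(2lᵢ+1) = 9×9×13 = 1053
triangle coeff Δ(4,4,6) = 1/1261260
Σ_t [0,2]: t=0:+1/4608 t=1:−1/1296 t=2:+1/4608 = -7/20736
(3j)²=20/1287 [(4 4 6; 0 0 0)], sign=-1
Σ_t [0,0]: t=0:+1/69120 = 1/69120
(3j)²=4/429 [(4 4 6; 4 -2 -2)], sign=+1
⇒ 4πI² = 240/1573
I = (-1)√(240/1573/(4π)) = -0.11018851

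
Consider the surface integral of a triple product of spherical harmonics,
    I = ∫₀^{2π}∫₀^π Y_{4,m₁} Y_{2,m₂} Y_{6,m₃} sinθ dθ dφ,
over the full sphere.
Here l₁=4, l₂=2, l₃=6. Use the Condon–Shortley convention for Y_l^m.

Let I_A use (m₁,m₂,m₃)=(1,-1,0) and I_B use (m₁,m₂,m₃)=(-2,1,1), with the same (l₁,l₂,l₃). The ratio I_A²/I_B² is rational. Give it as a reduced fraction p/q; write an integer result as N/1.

12/7

Same 4,2,6: normalisation and zero-m 3j drop out of the ratio.
A: Δ: 0! 8! 4! / 13! → 1/6435; sum: t=0:+1/4320 = 1/4320; 3j²(4 2 6; 1 -1 0) = Δ·Π!·Σ² = 8/429  (sign +1)
B: Δ: 0! 8! 4! / 13! → 1/6435; sum: t=0:+1/8640 = 1/8640; 3j²(4 2 6; -2 1 1) = Δ·Π!·Σ² = 14/1287  (sign -1)
I_A²/I_B² = (8/429)/(14/1287) = 12/7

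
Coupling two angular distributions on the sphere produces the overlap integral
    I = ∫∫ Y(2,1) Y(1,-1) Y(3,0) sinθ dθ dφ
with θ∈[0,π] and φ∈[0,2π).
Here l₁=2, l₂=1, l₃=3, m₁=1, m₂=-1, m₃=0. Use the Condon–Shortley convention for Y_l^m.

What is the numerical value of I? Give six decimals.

Rules hold: Σm=0, L=6 even, 1≤3≤3.
N = 5·3·7 = 105
Δ = 0!·4!·2!/7! = 1/105
Racah Σ t=0..0: t=0:+1/4 = 1/4
⇒ 3j(2 1 3; 0 0 0)² = 3/35, sgn -1
Racah Σ t=0..0: t=0:+1/12 = 1/12
⇒ 3j(2 1 3; 1 -1 0)² = 1/35, sgn -1
4πI² = N·(3j₀)²·(3jₘ)² = 9/35
I = +1·√(0.257143/4π) = 0.14304817

0.143048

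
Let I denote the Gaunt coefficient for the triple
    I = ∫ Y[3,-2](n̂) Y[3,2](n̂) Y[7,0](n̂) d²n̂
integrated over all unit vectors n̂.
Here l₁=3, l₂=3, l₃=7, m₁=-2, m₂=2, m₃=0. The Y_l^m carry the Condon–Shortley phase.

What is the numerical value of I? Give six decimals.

0.000000

|3−3|≤7≤3+3 violated ⇒ I = 0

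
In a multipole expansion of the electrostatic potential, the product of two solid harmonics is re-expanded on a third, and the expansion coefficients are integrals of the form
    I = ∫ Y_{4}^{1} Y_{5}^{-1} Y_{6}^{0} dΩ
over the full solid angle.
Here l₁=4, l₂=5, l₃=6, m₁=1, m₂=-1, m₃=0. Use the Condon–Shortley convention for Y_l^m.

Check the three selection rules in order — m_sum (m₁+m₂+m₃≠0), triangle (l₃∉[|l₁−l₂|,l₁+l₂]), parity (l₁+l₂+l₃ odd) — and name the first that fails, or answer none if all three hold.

parity

m₁+m₂+m₃ = 1 − 1 + 0 = 0  ✓
triangle: |4−5|=1 ≤ l₃=6 ≤ 4+5=9  ✓
parity: l₁+l₂+l₃ = 15 is odd  ✗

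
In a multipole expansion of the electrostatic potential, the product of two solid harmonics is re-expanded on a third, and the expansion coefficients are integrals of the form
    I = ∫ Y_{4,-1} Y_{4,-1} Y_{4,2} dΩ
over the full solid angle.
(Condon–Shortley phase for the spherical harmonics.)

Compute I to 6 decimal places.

Checks pass: Σm=0; 12 even; l₃=4∈[0,8].
(2·4+1)(2·4+1)(2·4+1) = 729
Δ: 4! 4! 4! / 13! → 1/450450
sum: t=0:+1/13824 t=1:−1/216 t=2:+1/64 t=3:−1/216 t=4:+1/13824 = 5/768
3j²(4 4 4; 0 0 0) = Δ·Π!·Σ² = 18/1001  (sign +1)
sum: t=1:−1/576 t=2:+1/144 t=3:−1/576 = 1/288
3j²(4 4 4; -1 -1 2) = Δ·Π!·Σ² = 20/1001  (sign +1)
combine: 4πI² = 729·18/1001·20/1001 = 262440/1002001
take √, sign +1: I = 0.14436968

0.144370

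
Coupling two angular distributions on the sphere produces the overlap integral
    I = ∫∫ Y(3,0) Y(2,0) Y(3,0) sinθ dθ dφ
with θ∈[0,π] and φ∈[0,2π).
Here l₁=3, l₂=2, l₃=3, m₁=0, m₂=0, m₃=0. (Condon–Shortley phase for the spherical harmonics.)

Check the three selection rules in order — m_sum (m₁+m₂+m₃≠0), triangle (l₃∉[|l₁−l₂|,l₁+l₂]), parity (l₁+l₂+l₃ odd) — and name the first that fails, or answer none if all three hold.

none

azimuthal sum: 0 + 0 + 0 = 0  ✓
1 ≤ 3 ≤ 5 (triangle on l)  ✓
L = 3 + 2 + 3 = 8 (even)  ✓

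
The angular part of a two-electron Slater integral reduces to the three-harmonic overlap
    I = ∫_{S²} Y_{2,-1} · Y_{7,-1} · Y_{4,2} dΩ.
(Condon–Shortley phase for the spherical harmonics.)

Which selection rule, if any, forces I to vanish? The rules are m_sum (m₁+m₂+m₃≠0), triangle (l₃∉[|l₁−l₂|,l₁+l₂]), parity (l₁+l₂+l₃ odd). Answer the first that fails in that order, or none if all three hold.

m₁+m₂+m₃ = -1 − 1 + 2 = 0  ✓
triangle: |2−7|=5 ≤ l₃=4 ≤ 2+7=9  ✗
parity: l₁+l₂+l₃ = 13 is odd

triangle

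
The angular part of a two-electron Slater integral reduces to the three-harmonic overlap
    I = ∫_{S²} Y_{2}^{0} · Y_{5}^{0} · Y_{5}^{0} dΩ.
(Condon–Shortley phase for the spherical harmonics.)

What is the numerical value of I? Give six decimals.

Checks pass: Σm=0; 12 even; l₃=5∈[3,7].
(2·2+1)(2·5+1)(2·5+1) = 605
Δ: 2! 2! 8! / 13! → 1/38610
sum: t=0:+1/2880 t=1:−1/576 t=2:+1/2880 = -1/960
3j²(2 5 5; 0 0 0) = Δ·Π!·Σ² = 10/429  (sign +1)
(m-triple is (0,0,0) — same symbol as above.)
combine: 4πI² = 605·10/429·10/429 = 500/1521
take √, sign +1: I = 0.16173926

0.161739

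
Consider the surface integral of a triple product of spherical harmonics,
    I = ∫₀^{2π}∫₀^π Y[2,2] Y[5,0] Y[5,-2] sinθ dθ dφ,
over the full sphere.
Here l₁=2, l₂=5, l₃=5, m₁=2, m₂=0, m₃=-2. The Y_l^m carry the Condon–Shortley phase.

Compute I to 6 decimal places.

m-sum 0 ✓  L=12 even ✓  3≤5≤7 ✓
Π(2lᵢ+1) = 5×11×11 = 605
triangle coeff Δ(2,5,5) = 1/38610
Σ_t [0,2]: t=0:+1/2880 t=1:−1/576 t=2:+1/2880 = -1/960
(3j)²=10/429 [(2 5 5; 0 0 0)], sign=+1
Σ_t [0,0]: t=0:+1/2880 = 1/2880
(3j)²=14/429 [(2 5 5; 2 0 -2)], sign=-1
⇒ 4πI² = 700/1521
I = (-1)√(700/1521/(4π)) = -0.19137248

-0.191372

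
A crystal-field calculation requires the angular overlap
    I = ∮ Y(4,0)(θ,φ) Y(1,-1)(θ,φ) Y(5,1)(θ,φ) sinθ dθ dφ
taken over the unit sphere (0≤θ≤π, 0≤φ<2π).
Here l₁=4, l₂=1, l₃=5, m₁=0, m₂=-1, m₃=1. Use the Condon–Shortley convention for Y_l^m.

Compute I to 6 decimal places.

Checks pass: Σm=0; 10 even; l₃=5∈[3,5].
(2·4+1)(2·1+1)(2·5+1) = 297
Δ: 0! 8! 2! / 11! → 1/495
sum: t=0:+1/576 = 1/576
3j²(4 1 5; 0 0 0) = Δ·Π!·Σ² = 5/99  (sign -1)
sum: t=0:+1/1152 = 1/1152
3j²(4 1 5; 0 -1 1) = Δ·Π!·Σ² = 1/33  (sign +1)
combine: 4πI² = 297·5/99·1/33 = 5/11
take √, sign -1: I = -0.19018827

-0.190188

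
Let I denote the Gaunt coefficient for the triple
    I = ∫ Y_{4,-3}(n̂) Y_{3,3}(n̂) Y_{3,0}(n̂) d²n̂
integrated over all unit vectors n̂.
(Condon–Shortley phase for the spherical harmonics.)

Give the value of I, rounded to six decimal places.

Checks pass: Σm=0; 10 even; l₃=3∈[1,7].
(2·4+1)(2·3+1)(2·3+1) = 441
Δ: 4! 4! 2! / 11! → 1/34650
sum: t=1:−1/72 t=2:+1/16 t=3:−1/72 = 5/144
3j²(4 3 3; 0 0 0) = Δ·Π!·Σ² = 2/77  (sign -1)
sum: t=4:+1/288 = 1/288
3j²(4 3 3; -3 3 0) = Δ·Π!·Σ² = 1/22  (sign -1)
combine: 4πI² = 441·2/77·1/22 = 63/121
take √, sign +1: I = 0.20355073

0.203551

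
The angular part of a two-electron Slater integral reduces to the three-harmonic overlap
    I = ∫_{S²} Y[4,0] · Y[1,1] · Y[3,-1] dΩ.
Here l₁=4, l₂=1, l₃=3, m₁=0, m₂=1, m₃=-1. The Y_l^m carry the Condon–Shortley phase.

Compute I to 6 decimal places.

Checks pass: Σm=0; 8 even; l₃=3∈[3,5].
(2·4+1)(2·1+1)(2·3+1) = 189
Δ: 2! 6! 0! / 9! → 1/252
sum: t=1:−1/36 = -1/36
3j²(4 1 3; 0 0 0) = Δ·Π!·Σ² = 4/63  (sign +1)
sum: t=2:+1/96 = 1/96
3j²(4 1 3; 0 1 -1) = Δ·Π!·Σ² = 1/42  (sign +1)
combine: 4πI² = 189·4/63·1/42 = 2/7
take √, sign +1: I = 0.15078601

0.150786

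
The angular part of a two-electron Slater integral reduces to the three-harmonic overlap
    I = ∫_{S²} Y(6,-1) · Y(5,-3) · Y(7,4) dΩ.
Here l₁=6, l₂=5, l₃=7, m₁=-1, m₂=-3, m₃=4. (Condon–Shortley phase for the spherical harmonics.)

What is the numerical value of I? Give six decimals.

Checks pass: Σm=0; 18 even; l₃=7∈[1,11].
(2·6+1)(2·5+1)(2·7+1) = 2145
Δ: 4! 8! 6! / 19! → 1/174594420
sum: t=0:+1/4147200 t=1:−1/207360 t=2:+1/82944 t=3:−1/207360 t=4:+1/4147200 = 1/345600
3j²(6 5 7; 0 0 0) = Δ·Π!·Σ² = 420/46189  (sign -1)
sum: t=0:+1/5806080 t=1:−1/1036800 t=2:+1/2073600 = -1/3225600
3j²(6 5 7; -1 -3 4) = Δ·Π!·Σ² = 27/4199  (sign +1)
combine: 4πI² = 2145·420/46189·27/4199 = 170100/1356277
take √, sign -1: I = -0.09990173

-0.099902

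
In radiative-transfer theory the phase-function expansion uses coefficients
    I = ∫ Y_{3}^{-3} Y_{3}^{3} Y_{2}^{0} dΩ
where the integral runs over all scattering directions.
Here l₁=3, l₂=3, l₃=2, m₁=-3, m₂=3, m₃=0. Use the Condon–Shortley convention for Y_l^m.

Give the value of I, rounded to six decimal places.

0.210261

Rules hold: Σm=0, L=8 even, 0≤2≤6.
N = 7·7·5 = 245
Δ = 4!·2!·2!/9! = 1/3780
Racah Σ t=1..3: t=1:−1/24 t=2:+1/4 t=3:−1/24 = 1/6
⇒ 3j(3 3 2; 0 0 0)² = 4/105, sgn +1
Racah Σ t=4..4: t=4:+1/96 = 1/96
⇒ 3j(3 3 2; -3 3 0)² = 5/84, sgn +1
4πI² = N·(3j₀)²·(3jₘ)² = 5/9
I = +1·√(0.555556/4π) = 0.21026104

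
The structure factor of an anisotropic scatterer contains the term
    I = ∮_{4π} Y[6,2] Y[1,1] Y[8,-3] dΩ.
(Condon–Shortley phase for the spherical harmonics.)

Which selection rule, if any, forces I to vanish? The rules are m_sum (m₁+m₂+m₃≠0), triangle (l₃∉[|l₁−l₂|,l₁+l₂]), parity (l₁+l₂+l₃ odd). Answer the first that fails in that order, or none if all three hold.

Σmᵢ = 0  ✓
l₃∈[|l₁−l₂|,l₁+l₂]=[5,7], have l₃=8  ✗
Σlᵢ = 15 ⇒ odd

triangle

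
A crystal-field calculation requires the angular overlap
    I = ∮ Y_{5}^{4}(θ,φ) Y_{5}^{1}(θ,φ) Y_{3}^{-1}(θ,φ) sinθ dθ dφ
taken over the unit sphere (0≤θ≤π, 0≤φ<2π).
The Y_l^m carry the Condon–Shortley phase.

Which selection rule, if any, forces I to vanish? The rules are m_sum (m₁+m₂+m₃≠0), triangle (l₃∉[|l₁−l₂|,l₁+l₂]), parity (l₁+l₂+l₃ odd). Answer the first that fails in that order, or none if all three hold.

m_sum

Σmᵢ = 4  ✗
l₃∈[|l₁−l₂|,l₁+l₂]=[0,10], have l₃=3
Σlᵢ = 13 ⇒ odd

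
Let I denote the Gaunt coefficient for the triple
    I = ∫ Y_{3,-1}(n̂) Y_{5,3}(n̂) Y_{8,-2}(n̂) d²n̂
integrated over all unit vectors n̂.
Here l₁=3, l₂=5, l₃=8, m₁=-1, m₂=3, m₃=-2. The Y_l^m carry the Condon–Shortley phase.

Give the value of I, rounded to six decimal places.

0.109077

Checks pass: Σm=0; 16 even; l₃=8∈[2,8].
(2·3+1)(2·5+1)(2·8+1) = 1309
Δ: 0! 6! 10! / 17! → 1/136136
sum: t=0:+1/518400 = 1/518400
3j²(3 5 8; 0 0 0) = Δ·Π!·Σ² = 56/2431  (sign +1)
sum: t=0:+1/3870720 = 1/3870720
3j²(3 5 8; -1 3 -2) = Δ·Π!·Σ² = 675/136136  (sign +1)
combine: 4πI² = 1309·56/2431·675/136136 = 4725/31603
take √, sign +1: I = 0.10907666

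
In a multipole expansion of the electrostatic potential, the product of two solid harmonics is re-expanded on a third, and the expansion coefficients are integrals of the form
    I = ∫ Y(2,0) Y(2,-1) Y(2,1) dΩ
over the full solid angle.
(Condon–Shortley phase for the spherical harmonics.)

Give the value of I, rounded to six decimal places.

m-sum 0 ✓  L=6 even ✓  0≤2≤4 ✓
Π(2lᵢ+1) = 5×5×5 = 125
triangle coeff Δ(2,2,2) = 1/630
Σ_t [0,2]: t=0:+1/8 t=1:−1/1 t=2:+1/8 = -3/4
(3j)²=2/35 [(2 2 2; 0 0 0)], sign=-1
Σ_t [0,1]: t=0:+1/4 t=1:−1/2 = -1/4
(3j)²=1/70 [(2 2 2; 0 -1 1)], sign=+1
⇒ 4πI² = 5/49
I = (-1)√(5/49/(4π)) = -0.09011188

-0.090112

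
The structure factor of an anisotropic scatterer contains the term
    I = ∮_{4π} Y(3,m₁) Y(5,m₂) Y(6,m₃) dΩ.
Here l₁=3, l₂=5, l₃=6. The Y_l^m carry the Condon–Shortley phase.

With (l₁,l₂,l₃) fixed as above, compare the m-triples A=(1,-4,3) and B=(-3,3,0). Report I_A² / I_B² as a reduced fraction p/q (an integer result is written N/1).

Same 3,5,6: normalisation and zero-m 3j drop out of the ratio.
A: Δ: 2! 4! 8! / 15! → 1/675675; sum: t=0:+1/40320 t=1:−1/241920 = 1/48384; 3j²(3 5 6; 1 -4 3) = Δ·Π!·Σ² = 24/1001  (sign -1)
B: Δ: 2! 4! 8! / 15! → 1/675675; sum: t=2:+1/69120 = 1/69120; 3j²(3 5 6; -3 3 0) = Δ·Π!·Σ² = 4/429  (sign +1)
I_A²/I_B² = (24/1001)/(4/429) = 18/7

18/7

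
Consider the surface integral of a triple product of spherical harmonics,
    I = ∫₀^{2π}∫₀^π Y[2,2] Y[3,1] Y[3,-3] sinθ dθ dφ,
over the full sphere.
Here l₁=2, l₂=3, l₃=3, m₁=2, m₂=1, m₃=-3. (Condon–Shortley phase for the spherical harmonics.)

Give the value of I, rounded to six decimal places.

m-sum 0 ✓  L=8 even ✓  1≤3≤5 ✓
Π(2lᵢ+1) = 5×7×7 = 245
triangle coeff Δ(2,3,3) = 1/3780
Σ_t [0,2]: t=0:+1/24 t=1:−1/4 t=2:+1/24 = -1/6
(3j)²=4/105 [(2 3 3; 0 0 0)], sign=+1
Σ_t [0,0]: t=0:+1/96 = 1/96
(3j)²=1/42 [(2 3 3; 2 1 -3)], sign=+1
⇒ 4πI² = 2/9
I = (+1)√(2/9/(4π)) = 0.13298076

0.132981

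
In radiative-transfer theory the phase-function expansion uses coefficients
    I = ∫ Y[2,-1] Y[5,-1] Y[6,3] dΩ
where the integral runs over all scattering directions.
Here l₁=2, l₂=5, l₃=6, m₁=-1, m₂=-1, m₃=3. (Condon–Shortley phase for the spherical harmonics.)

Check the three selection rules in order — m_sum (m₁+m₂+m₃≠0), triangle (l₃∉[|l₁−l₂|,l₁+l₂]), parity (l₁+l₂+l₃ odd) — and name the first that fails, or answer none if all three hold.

m_sum

Σmᵢ = 1  ✗
l₃∈[|l₁−l₂|,l₁+l₂]=[3,7], have l₃=6
Σlᵢ = 13 ⇒ odd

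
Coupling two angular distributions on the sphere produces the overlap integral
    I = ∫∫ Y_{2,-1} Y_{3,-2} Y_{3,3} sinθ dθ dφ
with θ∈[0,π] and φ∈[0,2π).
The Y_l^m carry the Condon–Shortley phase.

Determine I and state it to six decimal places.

Checks pass: Σm=0; 8 even; l₃=3∈[1,5].
(2·2+1)(2·3+1)(2·3+1) = 245
Δ: 2! 2! 4! / 9! → 1/3780
sum: t=0:+1/24 t=1:−1/4 t=2:+1/24 = -1/6
3j²(2 3 3; 0 0 0) = Δ·Π!·Σ² = 4/105  (sign +1)
sum: t=1:−1/48 = -1/48
3j²(2 3 3; -1 -2 3) = Δ·Π!·Σ² = 5/84  (sign -1)
combine: 4πI² = 245·4/105·5/84 = 5/9
take √, sign -1: I = -0.21026104

-0.210261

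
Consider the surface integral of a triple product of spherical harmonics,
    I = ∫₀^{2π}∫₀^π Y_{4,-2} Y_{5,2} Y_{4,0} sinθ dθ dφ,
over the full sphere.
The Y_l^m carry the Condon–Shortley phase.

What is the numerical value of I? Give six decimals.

Σlᵢ=13 odd — θ-integrand is odd under cosθ→−cosθ; I=0

0.000000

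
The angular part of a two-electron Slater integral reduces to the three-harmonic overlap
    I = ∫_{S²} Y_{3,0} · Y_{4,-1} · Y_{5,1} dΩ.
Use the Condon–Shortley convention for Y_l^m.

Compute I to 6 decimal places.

-0.115089

Rules hold: Σm=0, L=12 even, 1≤5≤7.
N = 7·9·11 = 693
Δ = 2!·4!·6!/13! = 1/180180
Racah Σ t=0..2: t=0:+1/576 t=1:−1/144 t=2:+1/576 = -1/288
⇒ 3j(3 4 5; 0 0 0)² = 20/1001, sgn +1
Racah Σ t=0..2: t=0:+1/432 t=1:−1/192 t=2:+1/1440 = -19/8640
⇒ 3j(3 4 5; 0 -1 1)² = 361/30030, sgn -1
4πI² = N·(3j₀)²·(3jₘ)² = 2166/13013
I = -1·√(0.166449/4π) = -0.11508947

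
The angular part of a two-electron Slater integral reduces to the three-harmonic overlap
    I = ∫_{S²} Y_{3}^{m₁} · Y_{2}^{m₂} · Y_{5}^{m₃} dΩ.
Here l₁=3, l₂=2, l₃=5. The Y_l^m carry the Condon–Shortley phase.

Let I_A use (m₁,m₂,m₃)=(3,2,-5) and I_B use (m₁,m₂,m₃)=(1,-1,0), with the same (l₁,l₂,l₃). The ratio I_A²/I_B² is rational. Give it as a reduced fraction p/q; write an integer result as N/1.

21/5

l's match ⇒ only the (l;m) 3-j factors differ between A and B.
A: triangle coeff Δ(3,2,5) = 1/2310; Σ_t [0,0]: t=0:+1/17280 = 1/17280; (3j)²=1/11 [(3 2 5; 3 2 -5)], sign=+1
B: triangle coeff Δ(3,2,5) = 1/2310; Σ_t [0,0]: t=0:+1/288 = 1/288; (3j)²=5/231 [(3 2 5; 1 -1 0)], sign=-1
I_A²/I_B² = (1/11)/(5/231) = 21/5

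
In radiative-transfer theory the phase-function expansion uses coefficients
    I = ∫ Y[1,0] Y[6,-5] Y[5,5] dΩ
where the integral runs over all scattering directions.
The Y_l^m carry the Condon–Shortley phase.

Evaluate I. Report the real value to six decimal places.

-0.135514

Rules hold: Σm=0, L=12 even, 5≤5≤7.
N = 3·13·11 = 429
Δ = 2!·0!·10!/13! = 1/858
Racah Σ t=1..1: t=1:−1/14400 = -1/14400
⇒ 3j(1 6 5; 0 0 0)² = 6/143, sgn +1
Racah Σ t=1..1: t=1:−1/3628800 = -1/3628800
⇒ 3j(1 6 5; 0 -5 5)² = 1/78, sgn -1
4πI² = N·(3j₀)²·(3jₘ)² = 3/13
I = -1·√(0.230769/4π) = -0.13551395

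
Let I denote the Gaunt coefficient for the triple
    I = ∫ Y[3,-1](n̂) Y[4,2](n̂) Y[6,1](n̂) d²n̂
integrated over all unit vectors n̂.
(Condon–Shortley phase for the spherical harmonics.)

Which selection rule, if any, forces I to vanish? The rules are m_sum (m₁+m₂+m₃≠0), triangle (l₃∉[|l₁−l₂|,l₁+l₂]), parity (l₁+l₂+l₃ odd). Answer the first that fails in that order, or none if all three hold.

Σmᵢ = 2  ✗
l₃∈[|l₁−l₂|,l₁+l₂]=[1,7], have l₃=6
Σlᵢ = 13 ⇒ odd

m_sum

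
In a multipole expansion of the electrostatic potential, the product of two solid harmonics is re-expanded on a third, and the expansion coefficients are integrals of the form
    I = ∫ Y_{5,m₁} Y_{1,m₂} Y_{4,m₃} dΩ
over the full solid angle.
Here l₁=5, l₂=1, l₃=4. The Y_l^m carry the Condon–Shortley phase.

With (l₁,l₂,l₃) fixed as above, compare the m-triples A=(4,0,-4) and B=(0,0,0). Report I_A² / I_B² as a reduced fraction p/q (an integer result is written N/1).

Same 5,1,4: normalisation and zero-m 3j drop out of the ratio.
A: Δ: 2! 8! 0! / 11! → 1/495; sum: t=1:−1/40320 = -1/40320; 3j²(5 1 4; 4 0 -4) = Δ·Π!·Σ² = 1/55  (sign -1)
B: Δ: 2! 8! 0! / 11! → 1/495; sum: t=1:−1/576 = -1/576; 3j²(5 1 4; 0 0 0) = Δ·Π!·Σ² = 5/99  (sign -1)
I_A²/I_B² = (1/55)/(5/99) = 9/25

9/25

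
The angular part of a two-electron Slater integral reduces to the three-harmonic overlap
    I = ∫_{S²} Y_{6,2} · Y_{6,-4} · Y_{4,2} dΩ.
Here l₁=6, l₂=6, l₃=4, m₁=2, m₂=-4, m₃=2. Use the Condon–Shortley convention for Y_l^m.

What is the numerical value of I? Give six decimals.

m-sum 0 ✓  L=16 even ✓  0≤4≤12 ✓
Π(2lᵢ+1) = 13×13×9 = 1521
triangle coeff Δ(6,6,4) = 1/15315300
Σ_t [2,6]: t=2:+1/829440 t=3:−1/25920 t=4:+1/9216 t=5:−1/25920 t=6:+1/829440 = 7/207360
(3j)²=28/2431 [(6 6 4; 0 0 0)], sign=+1
Σ_t [0,2]: t=0:+1/3870720 t=1:−1/181440 t=2:+1/138240 = 23/11612160
(3j)²=529/204204 [(6 6 4; 2 -4 2)], sign=+1
⇒ 4πI² = 1587/34969
I = (+1)√(1587/34969/(4π)) = 0.06009550

0.060095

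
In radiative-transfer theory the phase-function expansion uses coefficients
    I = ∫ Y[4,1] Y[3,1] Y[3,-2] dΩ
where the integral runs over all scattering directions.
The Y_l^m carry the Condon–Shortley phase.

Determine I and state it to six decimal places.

m-sum 0 ✓  L=10 even ✓  1≤3≤7 ✓
Π(2lᵢ+1) = 9×7×7 = 441
triangle coeff Δ(4,3,3) = 1/34650
Σ_t [1,3]: t=1:−1/72 t=2:+1/16 t=3:−1/72 = 5/144
(3j)²=2/77 [(4 3 3; 0 0 0)], sign=-1
Σ_t [2,3]: t=2:+1/48 t=3:−1/144 = 1/72
(3j)²=16/693 [(4 3 3; 1 1 -2)], sign=-1
⇒ 4πI² = 32/121
I = (+1)√(32/121/(4π)) = 0.14506992

0.145070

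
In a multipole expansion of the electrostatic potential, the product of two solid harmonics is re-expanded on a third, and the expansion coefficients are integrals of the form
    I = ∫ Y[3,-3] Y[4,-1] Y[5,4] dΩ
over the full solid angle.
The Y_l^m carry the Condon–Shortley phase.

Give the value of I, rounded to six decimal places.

Rules hold: Σm=0, L=12 even, 1≤5≤7.
N = 7·9·11 = 693
Δ = 2!·4!·6!/13! = 1/180180
Racah Σ t=0..2: t=0:+1/576 t=1:−1/144 t=2:+1/576 = -1/288
⇒ 3j(3 4 5; 0 0 0)² = 20/1001, sgn +1
Racah Σ t=2..2: t=2:+1/5760 = 1/5760
⇒ 3j(3 4 5; -3 -1 4)² = 9/286, sgn -1
4πI² = N·(3j₀)²·(3jₘ)² = 810/1859
I = -1·√(0.435718/4π) = -0.18620781

-0.186208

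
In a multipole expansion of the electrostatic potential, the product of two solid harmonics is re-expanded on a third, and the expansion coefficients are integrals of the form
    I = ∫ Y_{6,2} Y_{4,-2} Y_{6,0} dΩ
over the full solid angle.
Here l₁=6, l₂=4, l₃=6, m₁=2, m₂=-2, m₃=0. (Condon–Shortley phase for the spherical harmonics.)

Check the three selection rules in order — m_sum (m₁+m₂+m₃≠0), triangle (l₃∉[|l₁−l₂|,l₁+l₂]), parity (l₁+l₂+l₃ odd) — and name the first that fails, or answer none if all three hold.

Σmᵢ = 0  ✓
l₃∈[|l₁−l₂|,l₁+l₂]=[2,10], have l₃=6  ✓
Σlᵢ = 16 ⇒ even  ✓

none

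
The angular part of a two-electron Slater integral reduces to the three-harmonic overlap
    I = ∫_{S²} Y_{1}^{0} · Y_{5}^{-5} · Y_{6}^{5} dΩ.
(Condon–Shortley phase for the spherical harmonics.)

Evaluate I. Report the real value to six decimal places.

Checks pass: Σm=0; 12 even; l₃=6∈[4,6].
(2·1+1)(2·5+1)(2·6+1) = 429
Δ: 0! 2! 10! / 13! → 1/858
sum: t=0:+1/14400 = 1/14400
3j²(1 5 6; 0 0 0) = Δ·Π!·Σ² = 6/143  (sign +1)
sum: t=0:+1/3628800 = 1/3628800
3j²(1 5 6; 0 -5 5) = Δ·Π!·Σ² = 1/78  (sign -1)
combine: 4πI² = 429·6/143·1/78 = 3/13
take √, sign -1: I = -0.13551395

-0.135514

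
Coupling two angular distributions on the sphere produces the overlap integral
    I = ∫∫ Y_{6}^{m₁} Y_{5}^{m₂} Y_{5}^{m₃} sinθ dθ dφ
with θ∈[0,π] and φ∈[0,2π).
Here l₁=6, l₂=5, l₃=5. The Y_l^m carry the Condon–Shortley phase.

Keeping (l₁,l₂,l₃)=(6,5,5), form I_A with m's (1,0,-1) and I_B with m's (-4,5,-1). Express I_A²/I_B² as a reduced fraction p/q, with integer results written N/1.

l's match ⇒ only the (l;m) 3-j factors differ between A and B.
A: triangle coeff Δ(6,5,5) = 1/28588560; Σ_t [1,5]: t=1:−1/138240 t=2:+1/10368 t=3:−1/6912 t=4:+1/34560 t=5:−1/2073600 = -7/259200; (3j)²=28/7293 [(6 5 5; 1 0 -1)], sign=-1
B: triangle coeff Δ(6,5,5) = 1/28588560; Σ_t [6,6]: t=6:+1/829440 = 1/829440; (3j)²=225/9724 [(6 5 5; -4 5 -1)], sign=+1
I_A²/I_B² = (28/7293)/(225/9724) = 112/675

112/675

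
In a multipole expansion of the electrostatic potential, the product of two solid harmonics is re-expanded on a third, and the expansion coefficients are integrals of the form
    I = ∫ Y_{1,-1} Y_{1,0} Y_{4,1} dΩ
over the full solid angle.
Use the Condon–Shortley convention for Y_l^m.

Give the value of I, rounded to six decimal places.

l₃=4 ∉ [0,2] — triangle fails ⇒ I = 0

0.000000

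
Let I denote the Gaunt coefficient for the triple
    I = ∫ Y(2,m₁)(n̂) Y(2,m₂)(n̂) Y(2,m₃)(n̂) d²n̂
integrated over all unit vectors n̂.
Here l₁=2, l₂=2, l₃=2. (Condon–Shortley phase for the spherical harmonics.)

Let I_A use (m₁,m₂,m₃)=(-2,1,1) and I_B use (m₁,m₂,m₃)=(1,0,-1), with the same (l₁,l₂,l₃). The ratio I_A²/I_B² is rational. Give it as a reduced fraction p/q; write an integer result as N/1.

Shared (l₁,l₂,l₃)=(2,2,2): N and (l;000)² cancel in I_A²/I_B².
A: Δ = 2!·2!·2!/7! = 1/630; Racah Σ t=2..2: t=2:+1/4 = 1/4; ⇒ 3j(2 2 2; -2 1 1)² = 3/35, sgn -1
B: Δ = 2!·2!·2!/7! = 1/630; Racah Σ t=0..1: t=0:+1/4 t=1:−1/2 = -1/4; ⇒ 3j(2 2 2; 1 0 -1)² = 1/70, sgn +1
I_A²/I_B² = (3/35)/(1/70) = 6/1

6/1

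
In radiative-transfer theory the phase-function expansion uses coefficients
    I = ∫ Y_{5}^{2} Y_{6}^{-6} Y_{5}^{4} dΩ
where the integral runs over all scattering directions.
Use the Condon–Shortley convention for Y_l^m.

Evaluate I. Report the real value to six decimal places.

Rules hold: Σm=0, L=16 even, 1≤5≤11.
N = 11·13·11 = 1573
Δ = 6!·4!·6!/17! = 1/28588560
Racah Σ t=1..5: t=1:−1/345600 t=2:+1/13824 t=3:−1/5184 t=4:+1/13824 t=5:−1/345600 = -7/129600
⇒ 3j(5 6 5; 0 0 0)² = 80/7293, sgn +1
Racah Σ t=0..0: t=0:+1/3110400 = 1/3110400
⇒ 3j(5 6 5; 2 -6 4)² = 21/1105, sgn -1
4πI² = N·(3j₀)²·(3jₘ)² = 1232/3757
I = -1·√(0.327921/4π) = -0.16153991

-0.161540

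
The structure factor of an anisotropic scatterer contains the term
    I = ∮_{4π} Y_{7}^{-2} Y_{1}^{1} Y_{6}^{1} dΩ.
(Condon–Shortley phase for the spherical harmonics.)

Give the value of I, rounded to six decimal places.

Rules hold: Σm=0, L=14 even, 6≤6≤8.
N = 15·3·13 = 585
Δ = 2!·12!·0!/15! = 1/1365
Racah Σ t=1..1: t=1:−1/518400 = -1/518400
⇒ 3j(7 1 6; 0 0 0)² = 7/195, sgn -1
Racah Σ t=2..2: t=2:+1/1209600 = 1/1209600
⇒ 3j(7 1 6; -2 1 1)² = 12/455, sgn -1
4πI² = N·(3j₀)²·(3jₘ)² = 36/65
I = +1·√(0.553846/4π) = 0.20993732

0.209937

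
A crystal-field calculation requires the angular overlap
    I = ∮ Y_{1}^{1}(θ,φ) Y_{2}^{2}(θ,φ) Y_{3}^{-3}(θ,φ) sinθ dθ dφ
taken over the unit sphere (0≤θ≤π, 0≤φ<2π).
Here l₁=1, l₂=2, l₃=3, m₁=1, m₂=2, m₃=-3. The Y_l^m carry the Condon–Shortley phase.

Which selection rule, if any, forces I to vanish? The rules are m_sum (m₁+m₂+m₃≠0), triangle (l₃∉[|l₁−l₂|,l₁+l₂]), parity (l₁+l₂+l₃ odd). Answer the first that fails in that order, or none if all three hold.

azimuthal sum: 1 + 2 − 3 = 0  ✓
1 ≤ 3 ≤ 3 (triangle on l)  ✓
L = 1 + 2 + 3 = 6 (even)  ✓

none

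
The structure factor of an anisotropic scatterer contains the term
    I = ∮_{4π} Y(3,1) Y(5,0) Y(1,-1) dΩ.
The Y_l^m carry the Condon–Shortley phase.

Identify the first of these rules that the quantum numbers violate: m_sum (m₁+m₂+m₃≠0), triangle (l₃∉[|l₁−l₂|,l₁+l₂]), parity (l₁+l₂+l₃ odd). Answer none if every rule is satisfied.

m₁+m₂+m₃ = 1 + 0 − 1 = 0  ✓
triangle: |3−5|=2 ≤ l₃=1 ≤ 3+5=8  ✗
parity: l₁+l₂+l₃ = 9 is odd

triangle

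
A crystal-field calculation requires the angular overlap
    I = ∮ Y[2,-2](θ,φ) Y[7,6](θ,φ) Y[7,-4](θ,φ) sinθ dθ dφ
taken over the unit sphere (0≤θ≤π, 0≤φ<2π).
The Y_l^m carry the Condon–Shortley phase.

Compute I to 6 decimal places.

-0.106948

Checks pass: Σm=0; 16 even; l₃=7∈[5,9].
(2·2+1)(2·7+1)(2·7+1) = 1125
Δ: 2! 2! 12! / 17! → 1/185640
sum: t=0:+1/2419200 t=1:−1/518400 t=2:+1/2419200 = -1/907200
3j²(2 7 7; 0 0 0) = Δ·Π!·Σ² = 56/3315  (sign +1)
sum: t=2:+1/159667200 = 1/159667200
3j²(2 7 7; -2 6 -4) = Δ·Π!·Σ² = 9/1190  (sign -1)
combine: 4πI² = 1125·56/3315·9/1190 = 540/3757
take √, sign -1: I = -0.10694768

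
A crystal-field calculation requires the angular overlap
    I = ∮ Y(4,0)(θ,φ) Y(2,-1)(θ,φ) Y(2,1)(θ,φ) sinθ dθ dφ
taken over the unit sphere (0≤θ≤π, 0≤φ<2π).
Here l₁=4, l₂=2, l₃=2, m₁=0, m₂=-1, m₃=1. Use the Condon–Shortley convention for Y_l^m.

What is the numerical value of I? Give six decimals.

m-sum 0 ✓  L=8 even ✓  2≤2≤6 ✓
Π(2lᵢ+1) = 9×5×5 = 225
triangle coeff Δ(4,2,2) = 1/630
Σ_t [2,2]: t=2:+1/16 = 1/16
(3j)²=2/35 [(4 2 2; 0 0 0)], sign=+1
Σ_t [1,1]: t=1:−1/36 = -1/36
(3j)²=8/315 [(4 2 2; 0 -1 1)], sign=+1
⇒ 4πI² = 16/49
I = (+1)√(16/49/(4π)) = 0.16119702

0.161197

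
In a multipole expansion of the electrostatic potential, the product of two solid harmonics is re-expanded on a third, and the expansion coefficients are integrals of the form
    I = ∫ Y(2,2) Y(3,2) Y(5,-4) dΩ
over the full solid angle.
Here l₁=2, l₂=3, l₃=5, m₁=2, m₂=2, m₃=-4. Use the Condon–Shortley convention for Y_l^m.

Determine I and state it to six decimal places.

0.268967

Checks pass: Σm=0; 10 even; l₃=5∈[1,5].
(2·2+1)(2·3+1)(2·5+1) = 385
Δ: 0! 4! 6! / 11! → 1/2310
sum: t=0:+1/144 = 1/144
3j²(2 3 5; 0 0 0) = Δ·Π!·Σ² = 10/231  (sign -1)
sum: t=0:+1/2880 = 1/2880
3j²(2 3 5; 2 2 -4) = Δ·Π!·Σ² = 3/55  (sign -1)
combine: 4πI² = 385·10/231·3/55 = 10/11
take √, sign +1: I = 0.26896683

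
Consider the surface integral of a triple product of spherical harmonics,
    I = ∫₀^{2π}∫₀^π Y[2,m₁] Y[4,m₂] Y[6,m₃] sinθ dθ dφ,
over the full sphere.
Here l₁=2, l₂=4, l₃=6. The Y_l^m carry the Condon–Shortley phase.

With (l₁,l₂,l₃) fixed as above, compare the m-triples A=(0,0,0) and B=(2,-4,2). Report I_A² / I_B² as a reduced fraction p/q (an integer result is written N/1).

225/1

Shared (l₁,l₂,l₃)=(2,4,6): N and (l;000)² cancel in I_A²/I_B².
A: Δ = 0!·4!·8!/13! = 1/6435; Racah Σ t=0..0: t=0:+1/2304 = 1/2304; ⇒ 3j(2 4 6; 0 0 0)² = 5/143, sgn +1
B: Δ = 0!·4!·8!/13! = 1/6435; Racah Σ t=0..0: t=0:+1/967680 = 1/967680; ⇒ 3j(2 4 6; 2 -4 2)² = 1/6435, sgn +1
I_A²/I_B² = (5/143)/(1/6435) = 225/1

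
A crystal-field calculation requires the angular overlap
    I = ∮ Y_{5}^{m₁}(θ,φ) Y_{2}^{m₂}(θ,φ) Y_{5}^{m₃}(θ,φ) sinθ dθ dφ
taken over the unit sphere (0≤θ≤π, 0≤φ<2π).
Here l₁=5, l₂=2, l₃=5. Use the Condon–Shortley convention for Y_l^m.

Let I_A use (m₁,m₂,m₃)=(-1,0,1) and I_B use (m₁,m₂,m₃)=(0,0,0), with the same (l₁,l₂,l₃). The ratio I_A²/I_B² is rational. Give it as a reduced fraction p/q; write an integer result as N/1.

81/100

Same 5,2,5: normalisation and zero-m 3j drop out of the ratio.
A: Δ: 2! 8! 2! / 13! → 1/38610; sum: t=0:+1/5760 t=1:−1/720 t=2:+1/2304 = -1/1280; 3j²(5 2 5; -1 0 1) = Δ·Π!·Σ² = 27/1430  (sign -1)
B: Δ: 2! 8! 2! / 13! → 1/38610; sum: t=0:+1/2880 t=1:−1/576 t=2:+1/2880 = -1/960; 3j²(5 2 5; 0 0 0) = Δ·Π!·Σ² = 10/429  (sign +1)
I_A²/I_B² = (27/1430)/(10/429) = 81/100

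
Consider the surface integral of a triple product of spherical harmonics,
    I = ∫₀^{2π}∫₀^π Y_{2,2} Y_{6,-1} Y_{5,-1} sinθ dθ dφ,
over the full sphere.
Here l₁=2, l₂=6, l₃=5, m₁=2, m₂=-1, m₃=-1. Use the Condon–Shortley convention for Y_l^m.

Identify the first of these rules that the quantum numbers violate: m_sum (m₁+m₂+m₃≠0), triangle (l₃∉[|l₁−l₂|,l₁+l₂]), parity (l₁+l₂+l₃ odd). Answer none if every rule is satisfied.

Σmᵢ = 0  ✓
l₃∈[|l₁−l₂|,l₁+l₂]=[4,8], have l₃=5  ✓
Σlᵢ = 13 ⇒ odd  ✗

parity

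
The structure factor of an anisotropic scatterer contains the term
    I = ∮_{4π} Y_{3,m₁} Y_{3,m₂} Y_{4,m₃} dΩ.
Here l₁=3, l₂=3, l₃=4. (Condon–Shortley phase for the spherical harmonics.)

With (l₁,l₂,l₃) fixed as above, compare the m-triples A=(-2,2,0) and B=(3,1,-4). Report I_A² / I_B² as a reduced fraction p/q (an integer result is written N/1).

Shared (l₁,l₂,l₃)=(3,3,4): N and (l;000)² cancel in I_A²/I_B².
A: Δ = 2!·4!·4!/11! = 1/34650; Racah Σ t=1..2: t=1:−1/576 t=2:+1/72 = 7/576; ⇒ 3j(3 3 4; -2 2 0)² = 7/198, sgn +1
B: Δ = 2!·4!·4!/11! = 1/34650; Racah Σ t=0..0: t=0:+1/1152 = 1/1152; ⇒ 3j(3 3 4; 3 1 -4)² = 1/33, sgn +1
I_A²/I_B² = (7/198)/(1/33) = 7/6

7/6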